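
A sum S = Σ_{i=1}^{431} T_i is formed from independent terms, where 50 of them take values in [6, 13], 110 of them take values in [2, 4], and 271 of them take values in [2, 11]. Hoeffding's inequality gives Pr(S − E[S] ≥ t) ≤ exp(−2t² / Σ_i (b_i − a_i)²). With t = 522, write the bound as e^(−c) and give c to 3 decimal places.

21.938

Σ(b_i − a_i)² = 50·7² + 110·2² + 271·9² = 24841.
c = 2t² / 24841 = 2·522² / 24841 = 21.9382.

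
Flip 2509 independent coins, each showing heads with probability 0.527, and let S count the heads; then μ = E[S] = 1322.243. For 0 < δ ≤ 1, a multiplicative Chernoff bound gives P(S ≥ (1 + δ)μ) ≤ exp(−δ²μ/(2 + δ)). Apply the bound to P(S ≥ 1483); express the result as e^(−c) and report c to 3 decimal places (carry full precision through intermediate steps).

Write 1483 = (1 + δ)μ, so δ = 1483/1322.243 − 1 = 0.121579…
Then the exponent is δ²μ/(2 + δ) = (1483 − μ)² / (μ·(2 + δ)) = 9.212326.

9.212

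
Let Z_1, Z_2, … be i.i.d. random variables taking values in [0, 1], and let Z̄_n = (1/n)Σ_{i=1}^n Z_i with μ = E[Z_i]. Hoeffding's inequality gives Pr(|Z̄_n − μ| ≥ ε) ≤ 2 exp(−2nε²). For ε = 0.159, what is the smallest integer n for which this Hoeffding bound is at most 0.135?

54

Require 2·exp(−2nε²) ≤ 0.135, i.e. 2nε² ≥ ln(2/0.135) = 2.695628.
So n ≥ 2.695628 / (2·0.159²) = 53.313.
The smallest integer n is 54.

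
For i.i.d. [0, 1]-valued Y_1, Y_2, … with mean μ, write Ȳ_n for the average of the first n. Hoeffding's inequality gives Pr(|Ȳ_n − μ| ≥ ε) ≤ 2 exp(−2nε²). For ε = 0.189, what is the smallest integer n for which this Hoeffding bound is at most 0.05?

Require 2·exp(−2nε²) ≤ 0.05, i.e. 2nε² ≥ ln(2/0.05) = 3.688879.
So n ≥ 3.688879 / (2·0.189²) = 51.635.
The smallest integer n is 52.

52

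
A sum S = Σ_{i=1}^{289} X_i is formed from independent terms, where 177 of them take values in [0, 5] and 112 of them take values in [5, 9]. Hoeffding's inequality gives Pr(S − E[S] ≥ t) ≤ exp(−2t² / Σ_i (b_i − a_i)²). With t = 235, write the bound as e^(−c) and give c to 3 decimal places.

17.766

Σ(b_i − a_i)² = 177·5² + 112·4² = 6217.
c = 2t² / 6217 = 2·235² / 6217 = 17.7658.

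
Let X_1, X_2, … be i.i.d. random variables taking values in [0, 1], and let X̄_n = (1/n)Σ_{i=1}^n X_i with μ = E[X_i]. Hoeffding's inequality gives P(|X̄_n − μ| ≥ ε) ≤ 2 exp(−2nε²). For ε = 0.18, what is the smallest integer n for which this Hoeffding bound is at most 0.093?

48

Require 2·exp(−2nε²) ≤ 0.093, i.e. 2nε² ≥ ln(2/0.093) = 3.068303.
So n ≥ 3.068303 / (2·0.18²) = 47.350.
The smallest integer n is 48.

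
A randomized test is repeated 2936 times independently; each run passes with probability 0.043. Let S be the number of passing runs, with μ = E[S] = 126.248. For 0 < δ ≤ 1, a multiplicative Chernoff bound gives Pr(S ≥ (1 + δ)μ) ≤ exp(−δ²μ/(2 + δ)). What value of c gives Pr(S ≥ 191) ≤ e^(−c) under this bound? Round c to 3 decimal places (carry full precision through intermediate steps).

Write 191 = (1 + δ)μ, so δ = 191/126.248 − 1 = 0.5128953…
Then the exponent is δ²μ/(2 + δ) = (191 − μ)² / (μ·(2 + δ)) = 13.216227.

13.216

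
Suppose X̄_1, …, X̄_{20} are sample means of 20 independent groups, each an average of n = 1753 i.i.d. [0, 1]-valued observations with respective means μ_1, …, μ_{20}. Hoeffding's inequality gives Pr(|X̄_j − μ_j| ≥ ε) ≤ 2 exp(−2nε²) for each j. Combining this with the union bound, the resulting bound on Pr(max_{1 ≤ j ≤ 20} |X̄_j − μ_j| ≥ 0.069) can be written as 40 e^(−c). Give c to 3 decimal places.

Union bound over the 20 events: Pr(max_{1 ≤ j ≤ 20} |X̄_j − μ_j| ≥ 0.069) ≤ 20·2·exp(−2nε²) = 40 exp(−2·1753·0.069²).
So c = 2·1753·0.069² = 16.6921.

16.692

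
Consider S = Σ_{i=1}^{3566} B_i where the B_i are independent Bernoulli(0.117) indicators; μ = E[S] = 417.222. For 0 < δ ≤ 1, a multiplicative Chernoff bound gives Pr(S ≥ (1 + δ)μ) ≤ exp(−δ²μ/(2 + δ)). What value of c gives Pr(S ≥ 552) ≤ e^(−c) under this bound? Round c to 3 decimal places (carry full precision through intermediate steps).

Write 552 = (1 + δ)μ, so δ = 552/417.222 − 1 = 0.3230367…
Then the exponent is δ²μ/(2 + δ) = (552 − μ)² / (μ·(2 + δ)) = 18.741949.

18.742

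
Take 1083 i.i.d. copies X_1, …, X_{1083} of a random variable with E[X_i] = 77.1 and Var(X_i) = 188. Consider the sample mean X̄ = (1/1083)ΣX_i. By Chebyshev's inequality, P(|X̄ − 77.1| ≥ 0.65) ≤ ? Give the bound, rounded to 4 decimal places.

Var(X̄) = Var(X_i)/n = 188/1083 = 0.17359.
Chebyshev: P(|X̄ − 77.1| ≥ 0.65) ≤ Var(X̄)/(0.65)² = 188/(1083·0.65²) = 0.4109.

0.4109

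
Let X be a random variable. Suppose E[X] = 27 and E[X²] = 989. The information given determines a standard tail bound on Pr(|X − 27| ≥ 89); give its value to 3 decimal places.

0.033

The first two moments determine the variance, so Chebyshev's inequality is the sharpest standard bound available.
Var(X) = E[X²] − (E[X])² = 989 − 729 = 260.
Chebyshev's inequality: Pr(|X − μ| ≥ t) ≤ Var(X)/t² = 260/7921 = 0.0328.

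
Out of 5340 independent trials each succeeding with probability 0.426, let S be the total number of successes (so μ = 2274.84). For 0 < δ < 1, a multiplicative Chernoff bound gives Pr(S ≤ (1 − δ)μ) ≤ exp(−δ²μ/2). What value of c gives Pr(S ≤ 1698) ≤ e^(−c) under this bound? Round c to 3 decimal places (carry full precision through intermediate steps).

Write 1698 = (1 − δ)μ, so δ = 1 − 1698/2274.84 = 0.2535739…
Then the exponent is δ²μ/2 = (μ − 1698)²/(2μ) = 73.135778.

73.136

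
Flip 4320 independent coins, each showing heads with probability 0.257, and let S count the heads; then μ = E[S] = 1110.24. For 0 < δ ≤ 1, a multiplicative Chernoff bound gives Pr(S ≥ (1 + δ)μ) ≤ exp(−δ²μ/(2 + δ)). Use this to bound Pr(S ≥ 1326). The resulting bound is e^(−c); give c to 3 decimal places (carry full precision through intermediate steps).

19.108

Write 1326 = (1 + δ)μ, so δ = 1326/1110.24 − 1 = 0.1943364…
Then the exponent is δ²μ/(2 + δ) = (1326 − μ)² / (μ·(2 + δ)) = 19.108289.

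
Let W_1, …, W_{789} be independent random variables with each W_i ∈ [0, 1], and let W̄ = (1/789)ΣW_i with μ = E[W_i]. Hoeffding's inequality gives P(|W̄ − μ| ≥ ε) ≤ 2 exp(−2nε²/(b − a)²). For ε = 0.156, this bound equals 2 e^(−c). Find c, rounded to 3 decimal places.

c = 2nε²/(b − a)² = 2·789·0.156² / 1² = 38.4022.

38.402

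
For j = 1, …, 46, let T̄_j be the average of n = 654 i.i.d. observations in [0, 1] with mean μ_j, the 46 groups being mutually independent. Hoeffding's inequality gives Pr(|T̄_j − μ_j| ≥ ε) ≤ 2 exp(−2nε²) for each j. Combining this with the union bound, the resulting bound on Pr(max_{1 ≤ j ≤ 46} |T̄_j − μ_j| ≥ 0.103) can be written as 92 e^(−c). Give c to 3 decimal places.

13.877

Union bound over the 46 events: Pr(max_{1 ≤ j ≤ 46} |T̄_j − μ_j| ≥ 0.103) ≤ 46·2·exp(−2nε²) = 92 exp(−2·654·0.103²).
So c = 2·654·0.103² = 13.8766.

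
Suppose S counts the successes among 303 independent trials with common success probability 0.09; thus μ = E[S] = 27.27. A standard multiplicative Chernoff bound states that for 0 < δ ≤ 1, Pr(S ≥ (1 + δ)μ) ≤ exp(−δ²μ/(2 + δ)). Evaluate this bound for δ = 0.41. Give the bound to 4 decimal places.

0.1493

Exponent = δ²μ/(2 + δ) = 0.41²·27.27/2.41 = 1.9021.
Bound = exp(−1.9021) = 0.14925.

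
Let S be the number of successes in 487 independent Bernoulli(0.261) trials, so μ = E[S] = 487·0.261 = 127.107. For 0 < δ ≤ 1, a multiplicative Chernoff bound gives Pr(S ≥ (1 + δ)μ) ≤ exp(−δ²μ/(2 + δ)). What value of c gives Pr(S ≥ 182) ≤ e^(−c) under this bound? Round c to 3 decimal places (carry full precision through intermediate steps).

9.748

Write 182 = (1 + δ)μ, so δ = 182/127.107 − 1 = 0.4318645…
Then the exponent is δ²μ/(2 + δ) = (182 − μ)² / (μ·(2 + δ)) = 9.748215.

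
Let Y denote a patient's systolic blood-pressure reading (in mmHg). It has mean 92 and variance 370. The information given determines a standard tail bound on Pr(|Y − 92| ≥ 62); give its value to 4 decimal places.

0.0963

Mean and variance are known, so Chebyshev's inequality applies.
Chebyshev: Pr(|Y − μ| ≥ t) ≤ Var(Y)/t².
Bound = 370 / 3844 = 0.0963.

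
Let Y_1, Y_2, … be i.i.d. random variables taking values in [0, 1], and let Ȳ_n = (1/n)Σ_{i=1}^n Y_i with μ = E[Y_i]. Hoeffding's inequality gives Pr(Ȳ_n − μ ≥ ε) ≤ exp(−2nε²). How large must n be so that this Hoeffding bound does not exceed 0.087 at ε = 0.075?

218

Require exp(−2nε²) ≤ 0.087, i.e. 2nε² ≥ ln(1/0.087) = 2.441847.
So n ≥ 2.441847 / (2·0.075²) = 217.053.
The smallest integer n is 218.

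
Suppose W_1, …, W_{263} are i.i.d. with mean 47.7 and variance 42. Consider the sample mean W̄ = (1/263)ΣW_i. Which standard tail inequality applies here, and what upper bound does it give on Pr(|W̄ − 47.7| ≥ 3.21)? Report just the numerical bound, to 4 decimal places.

0.0155

With mean and variance of each term known, Chebyshev's inequality bounds the deviation of the sum (or sample mean).
Var(W̄) = Var(W_i)/n = 42/263 = 0.1597.
Chebyshev: Pr(|W̄ − 47.7| ≥ 3.21) ≤ Var(W̄)/(3.21)² = 42/(263·3.21²) = 0.0155.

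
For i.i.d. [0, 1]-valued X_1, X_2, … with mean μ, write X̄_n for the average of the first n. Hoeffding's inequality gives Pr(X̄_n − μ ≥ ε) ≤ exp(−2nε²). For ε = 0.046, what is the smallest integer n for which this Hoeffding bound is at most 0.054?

690

Require exp(−2nε²) ≤ 0.054, i.e. 2nε² ≥ ln(1/0.054) = 2.918771.
So n ≥ 2.918771 / (2·0.046²) = 689.691.
The smallest integer n is 690.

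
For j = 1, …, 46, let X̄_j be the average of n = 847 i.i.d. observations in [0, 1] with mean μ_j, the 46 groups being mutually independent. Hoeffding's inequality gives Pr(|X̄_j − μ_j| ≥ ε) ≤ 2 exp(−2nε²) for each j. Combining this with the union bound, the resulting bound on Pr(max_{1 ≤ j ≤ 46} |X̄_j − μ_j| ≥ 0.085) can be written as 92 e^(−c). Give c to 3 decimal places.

Union bound over the 46 events: Pr(max_{1 ≤ j ≤ 46} |X̄_j − μ_j| ≥ 0.085) ≤ 46·2·exp(−2nε²) = 92 exp(−2·847·0.085²).
So c = 2·847·0.085² = 12.2392.

12.239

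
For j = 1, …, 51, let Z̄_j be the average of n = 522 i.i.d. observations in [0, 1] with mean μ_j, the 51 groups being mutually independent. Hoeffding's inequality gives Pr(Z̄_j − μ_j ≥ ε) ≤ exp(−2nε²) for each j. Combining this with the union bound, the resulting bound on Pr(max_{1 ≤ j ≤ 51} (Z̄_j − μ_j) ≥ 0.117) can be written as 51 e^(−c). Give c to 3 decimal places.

Union bound over the 51 events: Pr(max_{1 ≤ j ≤ 51} (Z̄_j − μ_j) ≥ 0.117) ≤ 51·exp(−2nε²) = 51 exp(−2·522·0.117²).
So c = 2·522·0.117² = 14.2913.

14.291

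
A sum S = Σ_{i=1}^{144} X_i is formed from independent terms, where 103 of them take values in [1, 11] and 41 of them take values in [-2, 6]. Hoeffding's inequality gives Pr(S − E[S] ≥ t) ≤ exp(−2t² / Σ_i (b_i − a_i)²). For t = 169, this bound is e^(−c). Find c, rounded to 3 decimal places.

4.420

Σ(b_i − a_i)² = 103·10² + 41·8² = 12924.
c = 2t² / 12924 = 2·169² / 12924 = 4.4198.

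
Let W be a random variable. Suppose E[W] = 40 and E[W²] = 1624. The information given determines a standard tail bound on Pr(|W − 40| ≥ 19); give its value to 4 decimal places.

0.0665

The first two moments determine the variance, so Chebyshev's inequality is the sharpest standard bound available.
Var(W) = E[W²] − (E[W])² = 1624 − 1600 = 24.
Chebyshev's inequality: Pr(|W − μ| ≥ t) ≤ Var(W)/t² = 24/361 = 0.0665.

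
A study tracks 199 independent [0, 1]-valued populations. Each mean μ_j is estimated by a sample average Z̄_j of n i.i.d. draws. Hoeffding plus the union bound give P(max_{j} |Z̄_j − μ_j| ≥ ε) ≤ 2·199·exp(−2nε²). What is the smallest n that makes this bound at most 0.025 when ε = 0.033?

Need 2·199·exp(−2nε²) ≤ 0.025, i.e. exp(−2nε²) ≤ 0.025/398.
So 2nε² ≥ ln(398/0.025) = 9.675331.
Hence n ≥ 9.675331/(2·0.033²) = 4442.301.
The smallest integer n is 4443.

4443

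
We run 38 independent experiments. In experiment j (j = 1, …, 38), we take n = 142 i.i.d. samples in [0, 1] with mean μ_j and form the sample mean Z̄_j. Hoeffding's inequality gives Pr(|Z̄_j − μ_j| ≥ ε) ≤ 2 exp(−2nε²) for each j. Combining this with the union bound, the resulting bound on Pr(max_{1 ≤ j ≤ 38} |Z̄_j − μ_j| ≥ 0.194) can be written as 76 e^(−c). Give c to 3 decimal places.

10.689

Union bound over the 38 events: Pr(max_{1 ≤ j ≤ 38} |Z̄_j − μ_j| ≥ 0.194) ≤ 38·2·exp(−2nε²) = 76 exp(−2·142·0.194²).
So c = 2·142·0.194² = 10.6886.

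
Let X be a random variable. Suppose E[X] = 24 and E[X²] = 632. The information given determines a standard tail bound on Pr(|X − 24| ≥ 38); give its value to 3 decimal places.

The first two moments determine the variance, so Chebyshev's inequality is the sharpest standard bound available.
Var(X) = E[X²] − (E[X])² = 632 − 576 = 56.
Chebyshev's inequality: Pr(|X − μ| ≥ t) ≤ Var(X)/t² = 56/1444 = 0.0388.

0.039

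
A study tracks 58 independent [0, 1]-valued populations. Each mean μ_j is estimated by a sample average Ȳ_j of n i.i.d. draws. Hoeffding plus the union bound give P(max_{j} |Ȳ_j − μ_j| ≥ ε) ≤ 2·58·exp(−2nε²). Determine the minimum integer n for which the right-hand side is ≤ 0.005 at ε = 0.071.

998

Need 2·58·exp(−2nε²) ≤ 0.005, i.e. exp(−2nε²) ≤ 0.005/116.
So 2nε² ≥ ln(116/0.005) = 10.051908.
Hence n ≥ 10.051908/(2·0.071²) = 997.015.
The smallest integer n is 998.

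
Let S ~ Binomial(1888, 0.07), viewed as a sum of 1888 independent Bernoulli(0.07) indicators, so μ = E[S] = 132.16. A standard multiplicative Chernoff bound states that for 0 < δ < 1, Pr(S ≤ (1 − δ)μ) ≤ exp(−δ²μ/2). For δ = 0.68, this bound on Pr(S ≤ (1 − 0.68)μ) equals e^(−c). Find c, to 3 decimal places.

30.555

c = δ²μ/2 = 0.68²·132.16/2 = 30.5554.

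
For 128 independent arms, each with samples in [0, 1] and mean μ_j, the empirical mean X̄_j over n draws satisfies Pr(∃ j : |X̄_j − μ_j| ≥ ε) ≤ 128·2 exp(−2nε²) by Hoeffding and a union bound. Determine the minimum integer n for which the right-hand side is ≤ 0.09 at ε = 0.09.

Need 2·128·exp(−2nε²) ≤ 0.09, i.e. exp(−2nε²) ≤ 0.09/256.
So 2nε² ≥ ln(256/0.09) = 7.953123.
Hence n ≥ 7.953123/(2·0.09²) = 490.934.
The smallest integer n is 491.

491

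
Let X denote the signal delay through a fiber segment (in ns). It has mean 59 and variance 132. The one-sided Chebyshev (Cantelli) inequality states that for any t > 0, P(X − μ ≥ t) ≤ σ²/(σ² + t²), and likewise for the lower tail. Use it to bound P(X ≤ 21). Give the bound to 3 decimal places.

0.084

Here σ² = 132 and t = 38, so σ² + t² = 1576.
Cantelli's bound: 132/1576 = 0.0838.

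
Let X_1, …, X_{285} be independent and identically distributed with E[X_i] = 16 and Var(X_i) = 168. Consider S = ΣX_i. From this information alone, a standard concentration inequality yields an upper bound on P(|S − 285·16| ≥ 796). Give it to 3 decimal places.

With mean and variance of each term known, Chebyshev's inequality bounds the deviation of the sum (or sample mean).
Var(S) = n·Var(X_i) = 285·168 = 47880.
Chebyshev: P(|S − 285·16| ≥ 796) ≤ Var(S)/796² = 47880/633616 = 0.0756.

0.076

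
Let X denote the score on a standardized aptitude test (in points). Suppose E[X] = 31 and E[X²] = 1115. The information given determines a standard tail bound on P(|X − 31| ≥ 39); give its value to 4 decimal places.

0.1012

The first two moments determine the variance, so Chebyshev's inequality is the sharpest standard bound available.
Var(X) = E[X²] − (E[X])² = 1115 − 961 = 154.
Chebyshev's inequality: P(|X − μ| ≥ t) ≤ Var(X)/t² = 154/1521 = 0.1012.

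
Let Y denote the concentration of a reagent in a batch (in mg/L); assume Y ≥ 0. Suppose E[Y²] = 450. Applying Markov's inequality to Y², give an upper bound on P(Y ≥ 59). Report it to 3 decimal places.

0.129

Since Y ≥ 0, the event {Y ≥ 59} is the same as {Y² ≥ 3481}.
Markov's inequality applied to Y² gives P(Y² ≥ 3481) ≤ E[Y²]/3481 = 450/3481 = 0.1293.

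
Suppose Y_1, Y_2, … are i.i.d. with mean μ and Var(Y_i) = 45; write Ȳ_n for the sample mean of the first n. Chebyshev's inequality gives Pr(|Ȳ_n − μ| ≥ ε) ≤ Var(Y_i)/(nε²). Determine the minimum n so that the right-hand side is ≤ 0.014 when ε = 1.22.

2160

Require 45/(n·1.22²) ≤ 0.014, i.e. n ≥ 45/(0.014·1.22²) = 2159.558.
The smallest integer n is 2160.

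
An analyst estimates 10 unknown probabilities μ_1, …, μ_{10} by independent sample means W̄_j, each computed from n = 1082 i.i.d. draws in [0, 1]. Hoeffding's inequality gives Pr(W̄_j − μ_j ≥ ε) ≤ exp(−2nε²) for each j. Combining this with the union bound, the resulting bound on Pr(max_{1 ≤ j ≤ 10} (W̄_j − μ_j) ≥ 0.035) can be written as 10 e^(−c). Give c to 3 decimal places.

2.651

Union bound over the 10 events: Pr(max_{1 ≤ j ≤ 10} (W̄_j − μ_j) ≥ 0.035) ≤ 10·exp(−2nε²) = 10 exp(−2·1082·0.035²).
So c = 2·1082·0.035² = 2.6509.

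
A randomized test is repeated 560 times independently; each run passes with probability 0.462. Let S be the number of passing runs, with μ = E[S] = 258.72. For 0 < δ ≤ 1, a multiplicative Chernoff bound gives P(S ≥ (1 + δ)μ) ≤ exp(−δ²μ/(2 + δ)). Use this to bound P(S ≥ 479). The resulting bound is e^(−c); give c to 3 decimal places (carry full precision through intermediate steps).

65.775

Write 479 = (1 + δ)μ, so δ = 479/258.72 − 1 = 0.8514224…
Then the exponent is δ²μ/(2 + δ) = (479 − μ)² / (μ·(2 + δ)) = 65.774655.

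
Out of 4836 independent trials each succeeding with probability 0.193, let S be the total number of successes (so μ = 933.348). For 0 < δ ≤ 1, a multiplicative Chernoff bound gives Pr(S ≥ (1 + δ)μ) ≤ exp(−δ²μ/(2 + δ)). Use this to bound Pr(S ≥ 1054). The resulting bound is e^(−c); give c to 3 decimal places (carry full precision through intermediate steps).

Write 1054 = (1 + δ)μ, so δ = 1054/933.348 − 1 = 0.129268…
Then the exponent is δ²μ/(2 + δ) = (1054 − μ)² / (μ·(2 + δ)) = 7.324789.

7.325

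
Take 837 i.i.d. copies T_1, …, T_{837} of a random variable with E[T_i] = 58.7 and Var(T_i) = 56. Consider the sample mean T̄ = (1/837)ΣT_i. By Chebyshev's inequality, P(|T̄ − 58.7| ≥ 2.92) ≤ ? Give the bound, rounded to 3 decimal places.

0.008

Var(T̄) = Var(T_i)/n = 56/837 = 0.066906.
Chebyshev: P(|T̄ − 58.7| ≥ 2.92) ≤ Var(T̄)/(2.92)² = 56/(837·2.92²) = 0.0078.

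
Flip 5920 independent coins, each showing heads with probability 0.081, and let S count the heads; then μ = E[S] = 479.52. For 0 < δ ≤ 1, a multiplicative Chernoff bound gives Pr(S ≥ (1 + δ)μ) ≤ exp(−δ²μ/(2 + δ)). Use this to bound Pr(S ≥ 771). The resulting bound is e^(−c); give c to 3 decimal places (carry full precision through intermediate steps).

67.940

Write 771 = (1 + δ)μ, so δ = 771/479.52 − 1 = 0.6078579…
Then the exponent is δ²μ/(2 + δ) = (771 − μ)² / (μ·(2 + δ)) = 67.940209.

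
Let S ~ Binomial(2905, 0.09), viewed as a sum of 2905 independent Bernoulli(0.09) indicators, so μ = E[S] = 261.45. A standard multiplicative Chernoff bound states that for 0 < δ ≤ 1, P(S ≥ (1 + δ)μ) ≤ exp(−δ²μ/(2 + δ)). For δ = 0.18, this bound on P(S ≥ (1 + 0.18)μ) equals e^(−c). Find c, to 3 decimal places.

3.886

c = δ²μ/(2 + δ) = 0.18²·261.45/(2 + 0.18) = 3.8858.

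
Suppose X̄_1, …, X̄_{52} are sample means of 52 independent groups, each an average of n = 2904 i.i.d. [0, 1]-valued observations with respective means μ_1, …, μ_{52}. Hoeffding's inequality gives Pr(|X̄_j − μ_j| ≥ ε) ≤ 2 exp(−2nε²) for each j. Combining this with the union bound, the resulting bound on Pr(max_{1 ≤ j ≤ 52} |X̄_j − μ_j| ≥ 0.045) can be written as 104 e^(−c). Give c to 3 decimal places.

Union bound over the 52 events: Pr(max_{1 ≤ j ≤ 52} |X̄_j − μ_j| ≥ 0.045) ≤ 52·2·exp(−2nε²) = 104 exp(−2·2904·0.045²).
So c = 2·2904·0.045² = 11.7612.

11.761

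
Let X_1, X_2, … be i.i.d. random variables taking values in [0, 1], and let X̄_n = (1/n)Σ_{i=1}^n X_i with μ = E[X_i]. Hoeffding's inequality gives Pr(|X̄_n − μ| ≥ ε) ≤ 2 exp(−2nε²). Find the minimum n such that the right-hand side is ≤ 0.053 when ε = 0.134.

102

Require 2·exp(−2nε²) ≤ 0.053, i.e. 2nε² ≥ ln(2/0.053) = 3.630611.
So n ≥ 3.630611 / (2·0.134²) = 101.097.
The smallest integer n is 102.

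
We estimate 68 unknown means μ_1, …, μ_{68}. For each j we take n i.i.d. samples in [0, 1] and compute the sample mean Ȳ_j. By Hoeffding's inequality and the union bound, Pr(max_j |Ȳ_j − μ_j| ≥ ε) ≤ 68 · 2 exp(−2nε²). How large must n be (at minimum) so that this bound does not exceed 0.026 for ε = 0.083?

Need 2·68·exp(−2nε²) ≤ 0.026, i.e. exp(−2nε²) ≤ 0.026/136.
So 2nε² ≥ ln(136/0.026) = 8.562314.
Hence n ≥ 8.562314/(2·0.083²) = 621.448.
The smallest integer n is 622.

622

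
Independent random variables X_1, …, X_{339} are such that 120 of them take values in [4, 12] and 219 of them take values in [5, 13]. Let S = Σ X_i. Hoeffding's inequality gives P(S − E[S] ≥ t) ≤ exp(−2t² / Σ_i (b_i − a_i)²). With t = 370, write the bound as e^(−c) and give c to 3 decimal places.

Σ(b_i − a_i)² = 120·8² + 219·8² = 21696.
c = 2t² / 21696 = 2·370² / 21696 = 12.6198.

12.620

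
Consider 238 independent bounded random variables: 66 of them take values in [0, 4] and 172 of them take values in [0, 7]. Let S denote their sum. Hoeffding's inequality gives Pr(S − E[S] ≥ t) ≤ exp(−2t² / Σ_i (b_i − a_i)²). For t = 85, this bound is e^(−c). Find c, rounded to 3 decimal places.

Σ(b_i − a_i)² = 66·4² + 172·7² = 9484.
c = 2t² / 9484 = 2·85² / 9484 = 1.5236.

1.524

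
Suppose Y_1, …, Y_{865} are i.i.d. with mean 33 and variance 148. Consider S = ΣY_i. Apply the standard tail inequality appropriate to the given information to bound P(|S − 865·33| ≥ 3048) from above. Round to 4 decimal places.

0.0138

With mean and variance of each term known, Chebyshev's inequality bounds the deviation of the sum (or sample mean).
Var(S) = n·Var(Y_i) = 865·148 = 128020.
Chebyshev: P(|S − 865·33| ≥ 3048) ≤ Var(S)/3048² = 128020/9290304 = 0.0138.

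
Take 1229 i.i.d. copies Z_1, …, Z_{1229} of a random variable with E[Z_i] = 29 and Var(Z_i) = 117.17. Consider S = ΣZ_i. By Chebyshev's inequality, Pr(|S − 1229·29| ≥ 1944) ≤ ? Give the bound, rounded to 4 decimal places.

0.0381

Var(S) = n·Var(Z_i) = 1229·117.17 = 144001.93.
Chebyshev: Pr(|S − 1229·29| ≥ 1944) ≤ Var(S)/1944² = 144001.93/3779136 = 0.0381.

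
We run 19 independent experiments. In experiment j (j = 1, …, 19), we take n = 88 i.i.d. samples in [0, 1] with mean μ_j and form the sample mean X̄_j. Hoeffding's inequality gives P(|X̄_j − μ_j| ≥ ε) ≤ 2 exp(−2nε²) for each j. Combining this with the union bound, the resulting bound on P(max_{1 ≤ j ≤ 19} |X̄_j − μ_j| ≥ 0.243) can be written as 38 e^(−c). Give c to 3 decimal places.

10.393

Union bound over the 19 events: P(max_{1 ≤ j ≤ 19} |X̄_j − μ_j| ≥ 0.243) ≤ 19·2·exp(−2nε²) = 38 exp(−2·88·0.243²).
So c = 2·88·0.243² = 10.3926.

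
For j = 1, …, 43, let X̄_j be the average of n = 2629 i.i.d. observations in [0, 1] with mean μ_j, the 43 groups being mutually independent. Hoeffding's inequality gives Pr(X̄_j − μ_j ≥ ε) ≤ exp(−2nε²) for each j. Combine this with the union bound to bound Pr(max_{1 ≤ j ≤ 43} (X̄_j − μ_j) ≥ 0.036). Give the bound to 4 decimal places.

0.0472

Per-experiment Hoeffding bound: exp(−2·2629·0.036²) = exp(−6.81437) = 0.0010979.
Union bound over 43 events: 43·0.0010979 = 0.04721.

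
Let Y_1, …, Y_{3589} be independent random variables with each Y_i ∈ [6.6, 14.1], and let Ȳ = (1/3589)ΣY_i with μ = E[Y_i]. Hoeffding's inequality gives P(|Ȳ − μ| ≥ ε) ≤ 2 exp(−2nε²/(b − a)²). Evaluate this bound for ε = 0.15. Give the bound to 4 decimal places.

0.1133

Exponent: 2nε²/(b − a)² = 2·3589·0.15² / 7.5² = 2.87120.
Bound = 2·exp(−2.87120) = 0.11326.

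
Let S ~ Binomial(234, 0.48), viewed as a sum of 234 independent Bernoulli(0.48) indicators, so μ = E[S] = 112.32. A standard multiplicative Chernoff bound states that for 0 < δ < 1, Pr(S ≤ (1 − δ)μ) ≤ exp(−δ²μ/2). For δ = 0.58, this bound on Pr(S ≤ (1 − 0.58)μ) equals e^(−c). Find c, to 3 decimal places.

18.892

c = δ²μ/2 = 0.58²·112.32/2 = 18.8922.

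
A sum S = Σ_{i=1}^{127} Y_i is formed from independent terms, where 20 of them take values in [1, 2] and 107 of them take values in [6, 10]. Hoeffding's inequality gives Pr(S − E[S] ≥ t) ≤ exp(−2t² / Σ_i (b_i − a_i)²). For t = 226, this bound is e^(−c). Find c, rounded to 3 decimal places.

Σ(b_i − a_i)² = 20·1² + 107·4² = 1732.
c = 2t² / 1732 = 2·226² / 1732 = 58.9792.

58.979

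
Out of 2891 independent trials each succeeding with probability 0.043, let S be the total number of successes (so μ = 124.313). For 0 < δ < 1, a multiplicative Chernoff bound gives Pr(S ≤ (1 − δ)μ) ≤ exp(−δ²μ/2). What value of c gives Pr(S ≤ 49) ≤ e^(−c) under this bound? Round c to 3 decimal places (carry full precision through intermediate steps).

Write 49 = (1 − δ)μ, so δ = 1 − 49/124.313 = 0.6058337…
Then the exponent is δ²μ/2 = (μ − 49)²/(2μ) = 22.813575.

22.814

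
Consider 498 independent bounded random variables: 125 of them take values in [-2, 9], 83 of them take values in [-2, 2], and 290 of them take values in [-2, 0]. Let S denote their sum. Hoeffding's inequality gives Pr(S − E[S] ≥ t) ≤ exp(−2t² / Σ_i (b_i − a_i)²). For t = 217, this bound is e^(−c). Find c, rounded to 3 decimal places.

5.347

Σ(b_i − a_i)² = 125·11² + 83·4² + 290·2² = 17613.
c = 2t² / 17613 = 2·217² / 17613 = 5.3471.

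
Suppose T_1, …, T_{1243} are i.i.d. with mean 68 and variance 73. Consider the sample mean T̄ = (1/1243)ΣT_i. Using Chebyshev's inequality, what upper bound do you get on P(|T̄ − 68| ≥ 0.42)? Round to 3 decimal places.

0.333

Var(T̄) = Var(T_i)/n = 73/1243 = 0.058729.
Chebyshev: P(|T̄ − 68| ≥ 0.42) ≤ Var(T̄)/(0.42)² = 73/(1243·0.42²) = 0.3329.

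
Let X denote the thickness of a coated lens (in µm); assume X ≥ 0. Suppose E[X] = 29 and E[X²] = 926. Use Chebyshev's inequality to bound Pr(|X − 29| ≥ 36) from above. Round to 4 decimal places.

Var(X) = E[X²] − (E[X])² = 926 − 841 = 85.
Chebyshev's inequality: Pr(|X − μ| ≥ t) ≤ Var(X)/t² = 85/1296 = 0.0656.

0.0656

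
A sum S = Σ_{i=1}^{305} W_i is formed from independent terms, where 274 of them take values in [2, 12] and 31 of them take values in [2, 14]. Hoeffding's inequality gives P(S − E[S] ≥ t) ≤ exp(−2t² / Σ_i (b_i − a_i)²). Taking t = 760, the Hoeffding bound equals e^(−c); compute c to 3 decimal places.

36.254

Σ(b_i − a_i)² = 274·10² + 31·12² = 31864.
c = 2t² / 31864 = 2·760² / 31864 = 36.2541.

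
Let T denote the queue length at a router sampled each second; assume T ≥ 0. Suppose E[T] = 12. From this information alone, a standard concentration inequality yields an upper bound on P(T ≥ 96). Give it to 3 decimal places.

Only the mean of a non-negative variable is known, so Markov's inequality is the applicable tail bound.
Markov's inequality: for a non-negative random variable, P(T ≥ a) ≤ E[T]/a.
Here E[T] = 12 and a = 96, so the bound is 12/96 = 0.1250.

0.125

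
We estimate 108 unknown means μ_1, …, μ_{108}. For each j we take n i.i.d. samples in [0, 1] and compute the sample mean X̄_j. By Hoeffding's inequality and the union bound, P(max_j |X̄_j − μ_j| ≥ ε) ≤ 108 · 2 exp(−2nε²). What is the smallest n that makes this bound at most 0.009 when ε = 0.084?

Need 2·108·exp(−2nε²) ≤ 0.009, i.e. exp(−2nε²) ≤ 0.009/216.
So 2nε² ≥ ln(216/0.009) = 10.085809.
Hence n ≥ 10.085809/(2·0.084²) = 714.697.
The smallest integer n is 715.

715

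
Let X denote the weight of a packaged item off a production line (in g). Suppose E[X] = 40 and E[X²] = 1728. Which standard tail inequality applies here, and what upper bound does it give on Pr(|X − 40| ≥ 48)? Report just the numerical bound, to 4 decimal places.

0.0556

The first two moments determine the variance, so Chebyshev's inequality is the sharpest standard bound available.
Var(X) = E[X²] − (E[X])² = 1728 − 1600 = 128.
Chebyshev's inequality: Pr(|X − μ| ≥ t) ≤ Var(X)/t² = 128/2304 = 0.0556.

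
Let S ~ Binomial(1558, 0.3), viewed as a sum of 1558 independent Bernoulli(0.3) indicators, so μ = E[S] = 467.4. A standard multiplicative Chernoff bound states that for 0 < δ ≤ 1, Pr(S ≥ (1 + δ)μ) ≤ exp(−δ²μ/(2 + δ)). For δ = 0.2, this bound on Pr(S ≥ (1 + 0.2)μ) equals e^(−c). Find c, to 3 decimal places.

c = δ²μ/(2 + δ) = 0.2²·467.4/(2 + 0.2) = 8.4982.

8.498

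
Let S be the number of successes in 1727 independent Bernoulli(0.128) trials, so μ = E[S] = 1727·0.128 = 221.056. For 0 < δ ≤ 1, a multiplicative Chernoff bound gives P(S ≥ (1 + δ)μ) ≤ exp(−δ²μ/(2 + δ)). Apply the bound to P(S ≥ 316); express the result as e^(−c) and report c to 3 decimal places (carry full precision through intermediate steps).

16.785

Write 316 = (1 + δ)μ, so δ = 316/221.056 − 1 = 0.429502…
Then the exponent is δ²μ/(2 + δ) = (316 − μ)² / (μ·(2 + δ)) = 16.784773.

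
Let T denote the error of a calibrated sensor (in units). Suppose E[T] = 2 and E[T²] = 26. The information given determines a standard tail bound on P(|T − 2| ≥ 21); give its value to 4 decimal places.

The first two moments determine the variance, so Chebyshev's inequality is the sharpest standard bound available.
Var(T) = E[T²] − (E[T])² = 26 − 4 = 22.
Chebyshev's inequality: P(|T − μ| ≥ t) ≤ Var(T)/t² = 22/441 = 0.0499.

0.0499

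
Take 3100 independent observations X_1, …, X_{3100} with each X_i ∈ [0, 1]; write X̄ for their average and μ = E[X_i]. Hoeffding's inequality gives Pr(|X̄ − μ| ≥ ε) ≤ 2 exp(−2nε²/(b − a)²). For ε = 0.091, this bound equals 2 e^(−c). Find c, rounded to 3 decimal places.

51.342

c = 2nε²/(b − a)² = 2·3100·0.091² / 1² = 51.3422.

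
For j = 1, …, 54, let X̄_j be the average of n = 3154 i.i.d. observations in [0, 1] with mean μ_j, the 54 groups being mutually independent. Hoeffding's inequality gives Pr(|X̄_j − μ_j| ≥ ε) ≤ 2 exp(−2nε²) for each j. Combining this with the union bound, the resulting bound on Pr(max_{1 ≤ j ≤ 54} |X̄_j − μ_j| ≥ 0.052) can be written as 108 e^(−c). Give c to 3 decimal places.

Union bound over the 54 events: Pr(max_{1 ≤ j ≤ 54} |X̄_j − μ_j| ≥ 0.052) ≤ 54·2·exp(−2nε²) = 108 exp(−2·3154·0.052²).
So c = 2·3154·0.052² = 17.0568.

17.057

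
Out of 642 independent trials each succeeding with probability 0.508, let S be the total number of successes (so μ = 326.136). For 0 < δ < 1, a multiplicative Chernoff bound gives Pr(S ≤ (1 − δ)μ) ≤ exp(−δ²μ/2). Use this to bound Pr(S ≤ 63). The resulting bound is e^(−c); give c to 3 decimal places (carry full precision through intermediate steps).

Write 63 = (1 − δ)μ, so δ = 1 − 63/326.136 = 0.8068291…
Then the exponent is δ²μ/2 = (μ − 63)²/(2μ) = 106.152885.

106.153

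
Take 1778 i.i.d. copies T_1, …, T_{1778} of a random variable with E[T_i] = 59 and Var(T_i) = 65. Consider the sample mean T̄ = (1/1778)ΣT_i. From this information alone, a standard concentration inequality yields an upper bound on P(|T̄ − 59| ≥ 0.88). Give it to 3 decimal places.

With mean and variance of each term known, Chebyshev's inequality bounds the deviation of the sum (or sample mean).
Var(T̄) = Var(T_i)/n = 65/1778 = 0.036558.
Chebyshev: P(|T̄ − 59| ≥ 0.88) ≤ Var(T̄)/(0.88)² = 65/(1778·0.88²) = 0.0472.

0.047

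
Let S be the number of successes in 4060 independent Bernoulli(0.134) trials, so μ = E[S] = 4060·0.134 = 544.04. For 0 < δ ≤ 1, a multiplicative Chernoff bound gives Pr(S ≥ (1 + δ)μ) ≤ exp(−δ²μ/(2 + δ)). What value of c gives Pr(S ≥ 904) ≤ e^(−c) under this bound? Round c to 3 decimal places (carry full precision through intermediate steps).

89.480

Write 904 = (1 + δ)μ, so δ = 904/544.04 − 1 = 0.6616425…
Then the exponent is δ²μ/(2 + δ) = (904 − μ)² / (μ·(2 + δ)) = 89.480402.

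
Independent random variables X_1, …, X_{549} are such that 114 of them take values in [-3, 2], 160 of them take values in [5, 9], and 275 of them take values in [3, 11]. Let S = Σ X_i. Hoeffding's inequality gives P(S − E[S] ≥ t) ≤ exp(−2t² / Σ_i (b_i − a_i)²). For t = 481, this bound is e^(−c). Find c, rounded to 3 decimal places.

20.110

Σ(b_i − a_i)² = 114·5² + 160·4² + 275·8² = 23010.
c = 2t² / 23010 = 2·481² / 23010 = 20.1096.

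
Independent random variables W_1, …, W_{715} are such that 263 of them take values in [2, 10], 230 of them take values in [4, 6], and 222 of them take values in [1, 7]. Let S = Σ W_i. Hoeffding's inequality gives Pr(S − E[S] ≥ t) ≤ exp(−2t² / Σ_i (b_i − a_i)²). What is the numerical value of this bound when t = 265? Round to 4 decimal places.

0.0043

Σ(b_i − a_i)² = 263·8² + 230·2² + 222·6² = 25744.
Exponent = 2·265² / 25744 = 5.45564.
Bound = exp(−5.45564) = 0.00427.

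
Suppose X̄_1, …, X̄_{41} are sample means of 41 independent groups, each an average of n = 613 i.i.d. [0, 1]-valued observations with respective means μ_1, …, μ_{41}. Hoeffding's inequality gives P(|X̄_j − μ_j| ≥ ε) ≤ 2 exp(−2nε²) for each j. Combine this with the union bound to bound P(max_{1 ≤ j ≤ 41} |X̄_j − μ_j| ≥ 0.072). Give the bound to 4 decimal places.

Per-experiment Hoeffding bound: 2·exp(−2·613·0.072²) = 2·exp(−6.35558) = 0.003474.
Union bound over 41 events: 41·0.003474 = 0.14244.

0.1424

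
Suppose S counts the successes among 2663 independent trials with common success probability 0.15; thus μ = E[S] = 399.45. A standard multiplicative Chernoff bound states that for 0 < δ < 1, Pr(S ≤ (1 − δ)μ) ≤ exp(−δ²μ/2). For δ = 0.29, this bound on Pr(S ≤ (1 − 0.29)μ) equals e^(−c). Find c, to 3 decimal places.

16.797

c = δ²μ/2 = 0.29²·399.45/2 = 16.7969.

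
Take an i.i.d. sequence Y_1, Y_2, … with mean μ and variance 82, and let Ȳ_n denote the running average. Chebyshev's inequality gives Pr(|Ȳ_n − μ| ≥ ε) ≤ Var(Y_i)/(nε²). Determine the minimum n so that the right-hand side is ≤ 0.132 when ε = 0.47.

2813

Require 82/(n·0.47²) ≤ 0.132, i.e. n ≥ 82/(0.132·0.47²) = 2812.187.
The smallest integer n is 2813.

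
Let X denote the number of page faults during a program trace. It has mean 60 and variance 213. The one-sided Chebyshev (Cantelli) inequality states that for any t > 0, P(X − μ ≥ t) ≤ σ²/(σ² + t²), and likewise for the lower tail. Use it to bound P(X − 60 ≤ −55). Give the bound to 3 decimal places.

Here σ² = 213 and t = 55, so σ² + t² = 3238.
Cantelli's bound: 213/3238 = 0.0658.

0.066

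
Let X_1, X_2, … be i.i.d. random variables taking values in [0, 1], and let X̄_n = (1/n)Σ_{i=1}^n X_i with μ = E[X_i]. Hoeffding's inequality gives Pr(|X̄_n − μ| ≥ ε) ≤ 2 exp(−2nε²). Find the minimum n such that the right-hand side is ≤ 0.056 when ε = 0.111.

146

Require 2·exp(−2nε²) ≤ 0.056, i.e. 2nε² ≥ ln(2/0.056) = 3.575551.
So n ≥ 3.575551 / (2·0.111²) = 145.100.
The smallest integer n is 146.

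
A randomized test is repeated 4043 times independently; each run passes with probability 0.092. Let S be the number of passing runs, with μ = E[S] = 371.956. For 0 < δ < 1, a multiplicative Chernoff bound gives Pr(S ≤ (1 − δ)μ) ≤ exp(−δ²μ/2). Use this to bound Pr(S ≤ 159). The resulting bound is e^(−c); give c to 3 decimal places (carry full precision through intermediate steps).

60.962

Write 159 = (1 − δ)μ, so δ = 1 − 159/371.956 = 0.5725301…
Then the exponent is δ²μ/2 = (μ − 159)²/(2μ) = 60.961858.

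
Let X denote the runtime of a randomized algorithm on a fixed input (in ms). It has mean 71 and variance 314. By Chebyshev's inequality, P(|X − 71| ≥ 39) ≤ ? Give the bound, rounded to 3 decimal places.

Chebyshev: P(|X − μ| ≥ t) ≤ Var(X)/t².
Bound = 314 / 1521 = 0.2064.

0.206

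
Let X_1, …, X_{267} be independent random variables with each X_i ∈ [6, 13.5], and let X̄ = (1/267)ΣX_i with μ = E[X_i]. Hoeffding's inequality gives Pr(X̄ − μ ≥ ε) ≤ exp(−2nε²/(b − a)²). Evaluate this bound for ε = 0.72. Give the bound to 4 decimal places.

Exponent: 2nε²/(b − a)² = 2·267·0.72² / 7.5² = 4.92134.
Bound = exp(−4.92134) = 0.00729.

0.0073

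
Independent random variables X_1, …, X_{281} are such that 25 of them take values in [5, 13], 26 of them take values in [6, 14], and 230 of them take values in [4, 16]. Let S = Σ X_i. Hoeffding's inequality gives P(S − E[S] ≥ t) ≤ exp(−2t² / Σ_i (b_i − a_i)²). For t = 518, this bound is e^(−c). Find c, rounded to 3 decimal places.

14.750

Σ(b_i − a_i)² = 25·8² + 26·8² + 230·12² = 36384.
c = 2t² / 36384 = 2·518² / 36384 = 14.7496.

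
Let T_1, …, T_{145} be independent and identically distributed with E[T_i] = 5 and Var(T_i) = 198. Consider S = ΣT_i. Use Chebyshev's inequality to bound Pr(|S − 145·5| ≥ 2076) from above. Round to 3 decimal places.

0.007

Var(S) = n·Var(T_i) = 145·198 = 28710.
Chebyshev: Pr(|S − 145·5| ≥ 2076) ≤ Var(S)/2076² = 28710/4309776 = 0.0067.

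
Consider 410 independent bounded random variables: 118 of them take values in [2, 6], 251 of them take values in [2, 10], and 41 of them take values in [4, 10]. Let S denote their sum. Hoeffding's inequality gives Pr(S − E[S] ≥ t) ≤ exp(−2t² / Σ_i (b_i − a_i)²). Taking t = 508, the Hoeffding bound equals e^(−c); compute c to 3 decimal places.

Σ(b_i − a_i)² = 118·4² + 251·8² + 41·6² = 19428.
c = 2t² / 19428 = 2·508² / 19428 = 26.5662.

26.566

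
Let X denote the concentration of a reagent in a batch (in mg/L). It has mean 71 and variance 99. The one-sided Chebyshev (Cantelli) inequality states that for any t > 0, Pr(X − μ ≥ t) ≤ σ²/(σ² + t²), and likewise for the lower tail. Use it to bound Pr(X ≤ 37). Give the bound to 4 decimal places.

Here σ² = 99 and t = 34, so σ² + t² = 1255.
Cantelli's bound: 99/1255 = 0.0789.

0.0789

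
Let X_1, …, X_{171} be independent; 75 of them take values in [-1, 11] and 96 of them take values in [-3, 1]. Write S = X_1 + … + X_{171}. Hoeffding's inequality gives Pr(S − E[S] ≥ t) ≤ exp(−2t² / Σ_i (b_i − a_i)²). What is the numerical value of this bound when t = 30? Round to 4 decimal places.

Σ(b_i − a_i)² = 75·12² + 96·4² = 12336.
Exponent = 2·30² / 12336 = 0.14591.
Bound = exp(−0.14591) = 0.86423.

0.8642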